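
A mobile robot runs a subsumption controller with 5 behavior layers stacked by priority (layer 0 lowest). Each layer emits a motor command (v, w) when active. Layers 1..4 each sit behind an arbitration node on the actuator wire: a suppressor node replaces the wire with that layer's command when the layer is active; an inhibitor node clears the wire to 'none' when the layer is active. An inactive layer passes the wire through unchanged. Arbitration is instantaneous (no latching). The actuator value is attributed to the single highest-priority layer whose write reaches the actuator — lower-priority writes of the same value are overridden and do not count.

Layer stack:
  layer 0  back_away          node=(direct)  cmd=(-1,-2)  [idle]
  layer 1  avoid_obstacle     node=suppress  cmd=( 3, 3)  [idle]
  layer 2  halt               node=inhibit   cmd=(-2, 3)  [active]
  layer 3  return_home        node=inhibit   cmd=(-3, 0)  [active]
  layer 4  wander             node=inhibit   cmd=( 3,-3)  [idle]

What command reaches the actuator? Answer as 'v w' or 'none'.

[0] back_away off; wire := none
[1] avoid_obstacle off; pass none
[2] halt on (inhibit); wire := none
[3] return_home on (inhibit); wire := none
[4] wander off; pass none
output none

none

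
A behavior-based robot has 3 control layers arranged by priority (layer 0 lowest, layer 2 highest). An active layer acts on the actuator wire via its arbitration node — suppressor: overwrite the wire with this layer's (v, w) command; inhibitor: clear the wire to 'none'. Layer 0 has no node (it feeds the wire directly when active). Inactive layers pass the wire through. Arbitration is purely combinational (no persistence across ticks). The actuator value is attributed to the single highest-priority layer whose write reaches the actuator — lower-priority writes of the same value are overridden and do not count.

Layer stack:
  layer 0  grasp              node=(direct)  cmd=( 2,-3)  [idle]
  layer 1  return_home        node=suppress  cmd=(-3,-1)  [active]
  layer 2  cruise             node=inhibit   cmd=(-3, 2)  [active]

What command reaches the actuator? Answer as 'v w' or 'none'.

none

L0 grasp: idle → wire = none
L1 return_home: active, suppressor → wire = (-3, -1)
L2 cruise: active, inhibitor → wire = none
actuator = none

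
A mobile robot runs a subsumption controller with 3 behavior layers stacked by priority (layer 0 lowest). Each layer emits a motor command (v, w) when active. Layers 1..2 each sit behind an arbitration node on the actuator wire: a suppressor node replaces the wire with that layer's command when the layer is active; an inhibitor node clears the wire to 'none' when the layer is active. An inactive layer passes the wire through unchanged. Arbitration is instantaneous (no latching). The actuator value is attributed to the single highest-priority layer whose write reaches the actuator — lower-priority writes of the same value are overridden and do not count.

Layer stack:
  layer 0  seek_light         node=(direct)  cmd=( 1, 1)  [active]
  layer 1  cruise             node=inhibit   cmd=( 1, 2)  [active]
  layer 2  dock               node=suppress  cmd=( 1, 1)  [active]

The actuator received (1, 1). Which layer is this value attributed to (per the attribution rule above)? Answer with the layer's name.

layer 0 (seek_light) active — direct: (1, 1)
layer 1 (cruise) active — inhibits: none
layer 2 (dock) active — suppresses: (1, 1)
→ actuator (1, 1)
last writer: layer 2 = dock

dock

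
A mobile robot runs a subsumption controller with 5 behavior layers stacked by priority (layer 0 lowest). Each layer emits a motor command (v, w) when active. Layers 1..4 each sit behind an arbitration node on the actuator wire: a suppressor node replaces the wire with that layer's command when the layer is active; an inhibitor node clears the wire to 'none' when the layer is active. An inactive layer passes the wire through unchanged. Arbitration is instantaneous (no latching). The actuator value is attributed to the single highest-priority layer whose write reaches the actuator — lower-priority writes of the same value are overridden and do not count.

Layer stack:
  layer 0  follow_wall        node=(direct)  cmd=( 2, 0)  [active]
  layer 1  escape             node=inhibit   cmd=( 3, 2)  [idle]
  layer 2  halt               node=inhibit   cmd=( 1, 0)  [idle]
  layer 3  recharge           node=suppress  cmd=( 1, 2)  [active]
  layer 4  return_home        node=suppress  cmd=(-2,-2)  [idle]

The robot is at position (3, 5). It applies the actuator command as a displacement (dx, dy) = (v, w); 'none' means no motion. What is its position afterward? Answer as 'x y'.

L0 follow_wall: active, feeds wire = (2, 0)
L1 escape: idle → wire stays (2, 0)
L2 halt: idle → wire stays (2, 0)
L3 recharge: active, suppressor → wire = (1, 2)
L4 return_home: idle → wire stays (1, 2)
actuator = (1, 2)
position: (3, 5) + (1, 2) = (4, 7)

4 7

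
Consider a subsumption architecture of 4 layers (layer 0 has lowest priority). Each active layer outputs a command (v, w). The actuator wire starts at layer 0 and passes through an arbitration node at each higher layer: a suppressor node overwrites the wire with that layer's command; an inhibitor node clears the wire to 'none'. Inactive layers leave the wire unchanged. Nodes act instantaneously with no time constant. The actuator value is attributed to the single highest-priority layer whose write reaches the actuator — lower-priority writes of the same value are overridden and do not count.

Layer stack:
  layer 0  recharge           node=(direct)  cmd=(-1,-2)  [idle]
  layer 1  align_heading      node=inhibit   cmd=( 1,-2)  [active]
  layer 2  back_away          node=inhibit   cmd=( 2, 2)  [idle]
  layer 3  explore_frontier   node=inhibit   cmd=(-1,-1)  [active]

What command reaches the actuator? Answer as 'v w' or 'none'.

[0] recharge off; wire := none
[1] align_heading on (inhibit); wire := none
[2] back_away off; pass none
[3] explore_frontier on (inhibit); wire := none
output none

none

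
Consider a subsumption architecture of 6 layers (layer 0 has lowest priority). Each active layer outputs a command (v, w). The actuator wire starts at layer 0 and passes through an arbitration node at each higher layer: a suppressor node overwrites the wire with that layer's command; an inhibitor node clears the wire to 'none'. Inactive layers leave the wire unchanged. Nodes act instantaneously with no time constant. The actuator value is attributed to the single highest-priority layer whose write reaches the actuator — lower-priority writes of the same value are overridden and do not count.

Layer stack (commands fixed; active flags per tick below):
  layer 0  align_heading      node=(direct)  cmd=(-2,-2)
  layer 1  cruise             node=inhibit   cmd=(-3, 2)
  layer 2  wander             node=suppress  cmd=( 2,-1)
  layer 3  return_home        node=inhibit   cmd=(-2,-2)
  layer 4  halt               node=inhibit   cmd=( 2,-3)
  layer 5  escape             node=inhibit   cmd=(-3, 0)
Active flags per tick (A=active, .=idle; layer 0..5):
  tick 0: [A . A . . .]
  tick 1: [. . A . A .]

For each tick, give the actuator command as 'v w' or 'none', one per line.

2 -1
none

tick 0:
  [0] align_heading on; wire := (-2, -2)
  [1] cruise off; pass (-2, -2)
  [2] wander on (suppress); wire := (2, -1)
  [3] return_home off; pass (2, -1)
  [4] halt off; pass (2, -1)
  [5] escape off; pass (2, -1)
  output (2, -1)
tick 1:
  [0] align_heading off; wire := none
  [1] cruise off; pass none
  [2] wander on (suppress); wire := (2, -1)
  [3] return_home off; pass (2, -1)
  [4] halt on (inhibit); wire := none
  [5] escape off; pass none
  output none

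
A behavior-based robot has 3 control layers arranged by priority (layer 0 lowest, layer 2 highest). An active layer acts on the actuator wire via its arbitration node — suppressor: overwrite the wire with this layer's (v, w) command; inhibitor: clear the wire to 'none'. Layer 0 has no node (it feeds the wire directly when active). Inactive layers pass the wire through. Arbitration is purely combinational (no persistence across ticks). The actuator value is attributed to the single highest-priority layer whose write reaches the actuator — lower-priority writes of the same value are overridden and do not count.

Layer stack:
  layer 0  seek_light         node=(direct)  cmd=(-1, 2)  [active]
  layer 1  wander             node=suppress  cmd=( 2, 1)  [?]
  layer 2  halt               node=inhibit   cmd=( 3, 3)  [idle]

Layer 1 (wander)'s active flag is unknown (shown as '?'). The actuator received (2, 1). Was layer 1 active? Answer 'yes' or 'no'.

yes

If layer 1 is active=yes:
  actuator would be (2, 1)
If layer 1 is active=no:
  actuator would be (-1, 2)
Observed (2, 1), so layer 1 was active.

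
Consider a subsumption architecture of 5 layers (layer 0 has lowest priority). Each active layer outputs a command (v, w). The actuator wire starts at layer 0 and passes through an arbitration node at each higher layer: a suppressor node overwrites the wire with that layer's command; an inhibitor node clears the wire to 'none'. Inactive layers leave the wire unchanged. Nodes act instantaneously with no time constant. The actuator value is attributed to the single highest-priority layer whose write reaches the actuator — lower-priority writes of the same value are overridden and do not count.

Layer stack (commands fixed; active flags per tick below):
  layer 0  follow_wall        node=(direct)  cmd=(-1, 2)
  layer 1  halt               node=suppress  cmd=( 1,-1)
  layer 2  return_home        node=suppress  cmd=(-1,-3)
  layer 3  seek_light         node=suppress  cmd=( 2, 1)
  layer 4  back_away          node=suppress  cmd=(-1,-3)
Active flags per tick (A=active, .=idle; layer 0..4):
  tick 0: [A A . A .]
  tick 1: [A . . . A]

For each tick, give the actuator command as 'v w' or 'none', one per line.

2 1
-1 -3

tick 0:
  layer 0 (follow_wall) active — direct: (-1, 2)
  layer 1 (halt) active — suppresses: (1, -1)
  layer 2 (return_home) idle — unchanged: (1, -1)
  layer 3 (seek_light) active — suppresses: (2, 1)
  layer 4 (back_away) idle — unchanged: (2, 1)
  → actuator (2, 1)
tick 1:
  layer 0 (follow_wall) active — direct: (-1, 2)
  layer 1 (halt) idle — unchanged: (-1, 2)
  layer 2 (return_home) idle — unchanged: (-1, 2)
  layer 3 (seek_light) idle — unchanged: (-1, 2)
  layer 4 (back_away) active — suppresses: (-1, -3)
  → actuator (-1, -3)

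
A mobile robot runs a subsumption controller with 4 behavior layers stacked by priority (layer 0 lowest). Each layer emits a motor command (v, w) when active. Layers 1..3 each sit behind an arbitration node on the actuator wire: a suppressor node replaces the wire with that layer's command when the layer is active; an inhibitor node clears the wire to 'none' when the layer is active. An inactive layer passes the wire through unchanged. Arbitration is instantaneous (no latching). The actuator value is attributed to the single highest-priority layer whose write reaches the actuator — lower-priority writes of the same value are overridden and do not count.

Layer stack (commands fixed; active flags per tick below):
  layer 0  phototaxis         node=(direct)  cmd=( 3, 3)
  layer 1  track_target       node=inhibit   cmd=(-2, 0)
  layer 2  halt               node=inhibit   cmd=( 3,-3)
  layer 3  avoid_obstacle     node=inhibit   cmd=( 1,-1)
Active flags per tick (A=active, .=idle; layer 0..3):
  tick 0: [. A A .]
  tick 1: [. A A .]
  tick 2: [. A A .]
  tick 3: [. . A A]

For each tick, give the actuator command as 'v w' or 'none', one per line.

tick 0:
  L0 phototaxis: idle → wire = none
  L1 track_target: active, inhibitor → wire = none
  L2 halt: active, inhibitor → wire = none
  L3 avoid_obstacle: idle → wire stays none
  actuator = none
tick 1:
  L0 phototaxis: idle → wire = none
  L1 track_target: active, inhibitor → wire = none
  L2 halt: active, inhibitor → wire = none
  L3 avoid_obstacle: idle → wire stays none
  actuator = none
tick 2:
  L0 phototaxis: idle → wire = none
  L1 track_target: active, inhibitor → wire = none
  L2 halt: active, inhibitor → wire = none
  L3 avoid_obstacle: idle → wire stays none
  actuator = none
tick 3:
  L0 phototaxis: idle → wire = none
  L1 track_target: idle → wire stays none
  L2 halt: active, inhibitor → wire = none
  L3 avoid_obstacle: active, inhibitor → wire = none
  actuator = none

none
none
none
none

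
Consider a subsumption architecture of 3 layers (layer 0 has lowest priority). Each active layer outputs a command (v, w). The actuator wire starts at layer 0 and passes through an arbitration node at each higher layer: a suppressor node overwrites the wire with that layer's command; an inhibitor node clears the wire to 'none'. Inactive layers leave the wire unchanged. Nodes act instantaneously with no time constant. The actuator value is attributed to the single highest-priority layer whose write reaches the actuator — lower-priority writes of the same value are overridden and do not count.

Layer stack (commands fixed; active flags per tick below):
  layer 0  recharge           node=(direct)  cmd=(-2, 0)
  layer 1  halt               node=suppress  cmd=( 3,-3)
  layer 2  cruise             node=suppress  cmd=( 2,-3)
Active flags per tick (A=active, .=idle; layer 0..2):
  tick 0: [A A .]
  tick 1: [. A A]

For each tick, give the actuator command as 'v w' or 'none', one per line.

3 -3
2 -3

tick 0:
  [0] recharge on; wire := (-2, 0)
  [1] halt on (suppress); wire := (3, -3)
  [2] cruise off; pass (3, -3)
  output (3, -3)
tick 1:
  [0] recharge off; wire := none
  [1] halt on (suppress); wire := (3, -3)
  [2] cruise on (suppress); wire := (2, -3)
  output (2, -3)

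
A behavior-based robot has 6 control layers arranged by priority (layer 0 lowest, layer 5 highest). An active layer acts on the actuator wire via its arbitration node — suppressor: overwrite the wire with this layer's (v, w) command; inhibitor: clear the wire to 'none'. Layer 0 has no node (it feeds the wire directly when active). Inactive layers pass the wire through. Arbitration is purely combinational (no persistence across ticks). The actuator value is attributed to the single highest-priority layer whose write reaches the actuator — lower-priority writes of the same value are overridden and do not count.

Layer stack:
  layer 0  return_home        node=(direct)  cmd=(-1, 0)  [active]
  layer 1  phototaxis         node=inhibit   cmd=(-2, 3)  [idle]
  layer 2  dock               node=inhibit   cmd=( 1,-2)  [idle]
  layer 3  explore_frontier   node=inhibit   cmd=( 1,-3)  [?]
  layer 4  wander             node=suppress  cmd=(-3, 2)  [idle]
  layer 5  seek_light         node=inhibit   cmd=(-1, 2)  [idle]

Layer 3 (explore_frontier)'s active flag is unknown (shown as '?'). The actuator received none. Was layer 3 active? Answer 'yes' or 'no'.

If layer 3 is active=yes:
  actuator would be none
If layer 3 is active=no:
  actuator would be (-1, 0)
Observed none, so layer 3 was active.

yes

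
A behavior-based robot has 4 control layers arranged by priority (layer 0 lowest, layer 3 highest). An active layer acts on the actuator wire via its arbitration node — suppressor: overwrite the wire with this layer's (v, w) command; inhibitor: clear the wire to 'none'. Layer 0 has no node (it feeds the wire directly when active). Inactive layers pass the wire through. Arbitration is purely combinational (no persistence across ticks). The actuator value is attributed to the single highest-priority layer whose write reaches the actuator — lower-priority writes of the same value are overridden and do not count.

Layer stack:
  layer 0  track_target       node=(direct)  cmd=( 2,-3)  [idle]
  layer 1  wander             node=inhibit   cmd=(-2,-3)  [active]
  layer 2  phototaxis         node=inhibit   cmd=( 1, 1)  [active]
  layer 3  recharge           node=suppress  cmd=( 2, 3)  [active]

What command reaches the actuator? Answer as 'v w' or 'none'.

layer 0 (track_target) idle — none
layer 1 (wander) active — inhibits: none
layer 2 (phototaxis) active — inhibits: none
layer 3 (recharge) active — suppresses: (2, 3)
→ actuator (2, 3)

2 3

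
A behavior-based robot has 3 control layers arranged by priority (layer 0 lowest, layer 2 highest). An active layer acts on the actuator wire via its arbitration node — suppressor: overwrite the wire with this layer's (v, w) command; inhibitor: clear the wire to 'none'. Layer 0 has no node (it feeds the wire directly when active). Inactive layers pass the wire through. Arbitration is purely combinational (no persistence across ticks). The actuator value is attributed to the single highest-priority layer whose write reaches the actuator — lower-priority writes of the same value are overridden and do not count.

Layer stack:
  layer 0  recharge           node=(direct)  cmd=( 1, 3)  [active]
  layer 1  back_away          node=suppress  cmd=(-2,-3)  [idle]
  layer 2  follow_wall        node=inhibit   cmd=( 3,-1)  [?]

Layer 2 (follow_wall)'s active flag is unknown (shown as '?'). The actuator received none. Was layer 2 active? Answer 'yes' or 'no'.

yes

If layer 2 is active=yes:
  actuator would be none
If layer 2 is active=no:
  actuator would be (1, 3)
Observed none, so layer 2 was active.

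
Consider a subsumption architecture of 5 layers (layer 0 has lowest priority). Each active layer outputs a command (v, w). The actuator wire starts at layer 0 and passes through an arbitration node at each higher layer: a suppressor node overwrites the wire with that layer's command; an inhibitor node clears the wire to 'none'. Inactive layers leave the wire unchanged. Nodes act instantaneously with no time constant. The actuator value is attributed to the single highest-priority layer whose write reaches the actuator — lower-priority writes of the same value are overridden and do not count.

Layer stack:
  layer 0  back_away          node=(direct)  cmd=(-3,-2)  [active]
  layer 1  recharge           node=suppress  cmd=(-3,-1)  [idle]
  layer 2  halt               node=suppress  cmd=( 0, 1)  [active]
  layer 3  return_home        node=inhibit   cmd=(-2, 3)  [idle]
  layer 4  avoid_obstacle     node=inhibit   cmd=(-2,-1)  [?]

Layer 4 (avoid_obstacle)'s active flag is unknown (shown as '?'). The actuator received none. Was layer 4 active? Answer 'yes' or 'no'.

yes

If layer 4 is active=yes:
  actuator would be none
If layer 4 is active=no:
  actuator would be (0, 1)
Observed none, so layer 4 was active.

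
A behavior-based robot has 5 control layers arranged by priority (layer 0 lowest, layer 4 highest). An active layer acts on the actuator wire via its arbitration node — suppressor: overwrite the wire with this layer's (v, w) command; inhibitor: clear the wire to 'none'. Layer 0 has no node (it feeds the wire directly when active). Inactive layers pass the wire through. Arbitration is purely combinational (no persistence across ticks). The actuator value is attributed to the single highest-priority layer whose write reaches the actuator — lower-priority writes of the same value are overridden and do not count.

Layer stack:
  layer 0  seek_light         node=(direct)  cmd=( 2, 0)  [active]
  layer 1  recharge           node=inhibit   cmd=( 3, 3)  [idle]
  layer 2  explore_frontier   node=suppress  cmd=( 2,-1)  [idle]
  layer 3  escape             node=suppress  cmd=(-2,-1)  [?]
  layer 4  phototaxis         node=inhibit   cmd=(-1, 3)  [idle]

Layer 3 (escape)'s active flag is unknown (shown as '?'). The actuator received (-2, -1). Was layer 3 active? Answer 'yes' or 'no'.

yes

If layer 3 is active=yes:
  actuator would be (-2, -1)
If layer 3 is active=no:
  actuator would be (2, 0)
Observed (-2, -1), so layer 3 was active.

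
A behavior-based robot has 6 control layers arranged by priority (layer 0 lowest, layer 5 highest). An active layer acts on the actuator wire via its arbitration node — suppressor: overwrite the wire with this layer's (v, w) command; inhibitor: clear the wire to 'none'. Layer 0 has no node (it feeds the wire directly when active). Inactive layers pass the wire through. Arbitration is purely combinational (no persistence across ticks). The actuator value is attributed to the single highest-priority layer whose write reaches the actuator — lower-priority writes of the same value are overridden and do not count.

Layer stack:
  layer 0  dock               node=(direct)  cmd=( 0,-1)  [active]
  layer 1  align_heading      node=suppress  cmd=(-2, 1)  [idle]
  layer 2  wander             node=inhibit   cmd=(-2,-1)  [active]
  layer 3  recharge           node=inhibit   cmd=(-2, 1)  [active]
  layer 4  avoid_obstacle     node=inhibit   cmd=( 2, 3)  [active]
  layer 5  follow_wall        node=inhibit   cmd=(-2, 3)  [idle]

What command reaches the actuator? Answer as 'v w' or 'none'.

layer 0 (dock) active — direct: (0, -1)
layer 1 (align_heading) idle — unchanged: (0, -1)
layer 2 (wander) active — inhibits: none
layer 3 (recharge) active — inhibits: none
layer 4 (avoid_obstacle) active — inhibits: none
layer 5 (follow_wall) idle — unchanged: none
→ actuator none

none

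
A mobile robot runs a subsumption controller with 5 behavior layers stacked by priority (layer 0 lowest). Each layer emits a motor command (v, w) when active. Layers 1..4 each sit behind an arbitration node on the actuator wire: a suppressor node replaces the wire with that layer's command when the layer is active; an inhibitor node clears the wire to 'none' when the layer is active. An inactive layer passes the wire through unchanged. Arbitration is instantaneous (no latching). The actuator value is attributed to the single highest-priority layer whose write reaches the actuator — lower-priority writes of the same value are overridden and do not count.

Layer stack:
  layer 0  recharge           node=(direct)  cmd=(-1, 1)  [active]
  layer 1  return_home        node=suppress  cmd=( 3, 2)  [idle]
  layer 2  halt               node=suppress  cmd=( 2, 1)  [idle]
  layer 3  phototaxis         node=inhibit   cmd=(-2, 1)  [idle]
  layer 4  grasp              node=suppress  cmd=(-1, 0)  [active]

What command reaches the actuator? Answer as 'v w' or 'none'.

[0] recharge on; wire := (-1, 1)
[1] return_home off; pass (-1, 1)
[2] halt off; pass (-1, 1)
[3] phototaxis off; pass (-1, 1)
[4] grasp on (suppress); wire := (-1, 0)
output (-1, 0)

-1 0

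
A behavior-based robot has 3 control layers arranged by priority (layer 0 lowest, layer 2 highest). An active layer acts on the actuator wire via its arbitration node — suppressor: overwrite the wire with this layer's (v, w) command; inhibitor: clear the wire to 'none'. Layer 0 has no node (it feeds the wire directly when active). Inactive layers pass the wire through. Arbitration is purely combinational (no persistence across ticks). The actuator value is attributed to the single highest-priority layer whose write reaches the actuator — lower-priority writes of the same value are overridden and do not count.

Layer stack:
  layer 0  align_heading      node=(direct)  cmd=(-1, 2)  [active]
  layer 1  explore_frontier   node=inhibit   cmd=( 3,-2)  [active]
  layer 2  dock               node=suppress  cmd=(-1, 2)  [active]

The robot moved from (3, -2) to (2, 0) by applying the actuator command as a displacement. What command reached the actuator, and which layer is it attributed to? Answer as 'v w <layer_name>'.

displacement = (2, 0) − (3, -2) = (-1, 2)
layer 0 (align_heading) active — direct: (-1, 2)
layer 1 (explore_frontier) active — inhibits: none
layer 2 (dock) active — suppresses: (-1, 2)
→ actuator (-1, 2) — from layer 2 (dock)

-1 2 dock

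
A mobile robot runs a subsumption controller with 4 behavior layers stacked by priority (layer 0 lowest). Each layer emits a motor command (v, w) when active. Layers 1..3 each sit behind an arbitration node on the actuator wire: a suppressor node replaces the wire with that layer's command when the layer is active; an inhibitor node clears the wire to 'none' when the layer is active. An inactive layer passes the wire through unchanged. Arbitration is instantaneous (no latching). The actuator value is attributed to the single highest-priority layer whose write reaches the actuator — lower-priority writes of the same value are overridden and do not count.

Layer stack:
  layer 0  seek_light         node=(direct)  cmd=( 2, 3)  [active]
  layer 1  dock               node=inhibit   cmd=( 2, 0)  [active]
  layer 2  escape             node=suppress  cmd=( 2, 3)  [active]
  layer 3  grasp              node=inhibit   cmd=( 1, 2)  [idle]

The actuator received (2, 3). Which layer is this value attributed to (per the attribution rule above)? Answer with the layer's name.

layer 0 (seek_light) active — direct: (2, 3)
layer 1 (dock) active — inhibits: none
layer 2 (escape) active — suppresses: (2, 3)
layer 3 (grasp) idle — unchanged: (2, 3)
→ actuator (2, 3)
last writer: layer 2 = escape

escape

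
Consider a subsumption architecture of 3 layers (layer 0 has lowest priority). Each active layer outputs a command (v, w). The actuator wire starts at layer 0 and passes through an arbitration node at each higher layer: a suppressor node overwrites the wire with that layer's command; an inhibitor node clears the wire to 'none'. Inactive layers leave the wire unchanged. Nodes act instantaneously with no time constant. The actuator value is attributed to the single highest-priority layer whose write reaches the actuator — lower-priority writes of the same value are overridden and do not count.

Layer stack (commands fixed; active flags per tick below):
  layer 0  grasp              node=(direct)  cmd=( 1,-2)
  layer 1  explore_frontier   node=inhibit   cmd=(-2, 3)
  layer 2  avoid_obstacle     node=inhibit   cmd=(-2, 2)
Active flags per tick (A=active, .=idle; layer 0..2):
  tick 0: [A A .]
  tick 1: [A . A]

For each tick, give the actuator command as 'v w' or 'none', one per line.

none
none

tick 0:
  L0 grasp: active, feeds wire = (1, -2)
  L1 explore_frontier: active, inhibitor → wire = none
  L2 avoid_obstacle: idle → wire stays none
  actuator = none
tick 1:
  L0 grasp: active, feeds wire = (1, -2)
  L1 explore_frontier: idle → wire stays (1, -2)
  L2 avoid_obstacle: active, inhibitor → wire = none
  actuator = none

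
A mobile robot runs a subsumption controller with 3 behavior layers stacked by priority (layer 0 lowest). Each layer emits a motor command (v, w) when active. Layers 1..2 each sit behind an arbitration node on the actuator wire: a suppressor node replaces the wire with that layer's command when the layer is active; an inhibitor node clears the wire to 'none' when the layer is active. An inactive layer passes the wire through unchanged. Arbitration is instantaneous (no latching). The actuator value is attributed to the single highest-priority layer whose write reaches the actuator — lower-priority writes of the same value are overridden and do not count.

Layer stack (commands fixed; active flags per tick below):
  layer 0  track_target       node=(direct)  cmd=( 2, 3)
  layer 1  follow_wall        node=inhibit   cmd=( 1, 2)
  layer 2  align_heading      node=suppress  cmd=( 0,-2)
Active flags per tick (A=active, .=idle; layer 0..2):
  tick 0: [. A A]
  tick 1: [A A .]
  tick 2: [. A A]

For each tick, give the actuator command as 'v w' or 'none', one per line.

tick 0:
  [0] track_target off; wire := none
  [1] follow_wall on (inhibit); wire := none
  [2] align_heading on (suppress); wire := (0, -2)
  output (0, -2)
tick 1:
  [0] track_target on; wire := (2, 3)
  [1] follow_wall on (inhibit); wire := none
  [2] align_heading off; pass none
  output none
tick 2:
  [0] track_target off; wire := none
  [1] follow_wall on (inhibit); wire := none
  [2] align_heading on (suppress); wire := (0, -2)
  output (0, -2)

0 -2
none
0 -2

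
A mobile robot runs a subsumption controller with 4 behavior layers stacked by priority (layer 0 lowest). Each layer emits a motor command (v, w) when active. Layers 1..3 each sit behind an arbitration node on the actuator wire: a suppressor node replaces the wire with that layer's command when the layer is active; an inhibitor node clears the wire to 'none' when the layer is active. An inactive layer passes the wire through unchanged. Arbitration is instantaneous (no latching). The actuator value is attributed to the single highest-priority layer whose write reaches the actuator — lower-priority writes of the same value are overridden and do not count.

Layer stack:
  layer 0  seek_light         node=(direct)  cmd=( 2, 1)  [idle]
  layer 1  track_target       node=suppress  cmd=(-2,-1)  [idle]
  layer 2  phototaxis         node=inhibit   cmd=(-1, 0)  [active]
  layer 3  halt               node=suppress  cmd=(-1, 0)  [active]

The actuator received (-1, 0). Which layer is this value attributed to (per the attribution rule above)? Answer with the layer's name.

L0 seek_light: idle → wire = none
L1 track_target: idle → wire stays none
L2 phototaxis: active, inhibitor → wire = none
L3 halt: active, suppressor → wire = (-1, 0)
actuator = (-1, 0)
last writer: layer 3 = halt

halt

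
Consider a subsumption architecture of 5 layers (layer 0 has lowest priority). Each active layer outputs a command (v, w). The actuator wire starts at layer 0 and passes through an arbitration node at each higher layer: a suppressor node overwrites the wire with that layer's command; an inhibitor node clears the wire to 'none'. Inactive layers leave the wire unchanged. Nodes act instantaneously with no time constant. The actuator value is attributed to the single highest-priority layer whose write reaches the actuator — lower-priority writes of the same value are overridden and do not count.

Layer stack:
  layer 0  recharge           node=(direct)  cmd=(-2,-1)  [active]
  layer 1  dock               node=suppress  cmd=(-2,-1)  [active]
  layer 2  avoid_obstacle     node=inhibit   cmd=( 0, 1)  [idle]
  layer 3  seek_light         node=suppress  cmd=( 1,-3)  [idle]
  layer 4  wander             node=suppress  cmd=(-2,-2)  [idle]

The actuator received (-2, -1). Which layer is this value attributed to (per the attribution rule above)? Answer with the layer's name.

dock

L0 recharge: active, feeds wire = (-2, -1)
L1 dock: active, suppressor → wire = (-2, -1)
L2 avoid_obstacle: idle → wire stays (-2, -1)
L3 seek_light: idle → wire stays (-2, -1)
L4 wander: idle → wire stays (-2, -1)
actuator = (-2, -1)
last writer: layer 1 = dock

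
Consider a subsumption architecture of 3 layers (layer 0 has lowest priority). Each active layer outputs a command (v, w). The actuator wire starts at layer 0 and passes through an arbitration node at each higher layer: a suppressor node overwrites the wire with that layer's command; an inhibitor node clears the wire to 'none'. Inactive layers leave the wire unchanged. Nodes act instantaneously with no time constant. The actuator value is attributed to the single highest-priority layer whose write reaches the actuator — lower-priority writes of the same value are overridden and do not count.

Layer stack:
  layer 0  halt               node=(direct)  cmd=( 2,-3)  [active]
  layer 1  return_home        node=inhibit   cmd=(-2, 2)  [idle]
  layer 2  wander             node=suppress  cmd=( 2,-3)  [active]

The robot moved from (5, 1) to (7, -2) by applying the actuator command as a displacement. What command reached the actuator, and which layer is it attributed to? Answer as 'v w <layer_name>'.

2 -3 wander

displacement = (7, -2) − (5, 1) = (2, -3)
[0] halt on; wire := (2, -3)
[1] return_home off; pass (2, -3)
[2] wander on (suppress); wire := (2, -3)
output (2, -3) — from layer 2 (wander)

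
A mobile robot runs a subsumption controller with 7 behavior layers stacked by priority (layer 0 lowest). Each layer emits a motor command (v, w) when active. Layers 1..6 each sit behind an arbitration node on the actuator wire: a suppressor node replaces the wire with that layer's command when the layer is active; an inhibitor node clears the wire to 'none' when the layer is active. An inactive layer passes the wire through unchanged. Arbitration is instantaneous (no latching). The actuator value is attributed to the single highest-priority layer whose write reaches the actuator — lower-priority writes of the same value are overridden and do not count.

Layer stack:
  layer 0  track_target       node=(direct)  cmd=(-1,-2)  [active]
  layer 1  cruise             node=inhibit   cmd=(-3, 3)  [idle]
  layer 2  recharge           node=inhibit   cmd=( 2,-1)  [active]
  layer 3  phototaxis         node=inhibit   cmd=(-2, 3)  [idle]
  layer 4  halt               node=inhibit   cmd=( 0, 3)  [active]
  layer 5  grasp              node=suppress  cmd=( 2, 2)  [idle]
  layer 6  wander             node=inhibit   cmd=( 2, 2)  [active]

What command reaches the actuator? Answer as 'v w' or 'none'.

[0] track_target on; wire := (-1, -2)
[1] cruise off; pass (-1, -2)
[2] recharge on (inhibit); wire := none
[3] phototaxis off; pass none
[4] halt on (inhibit); wire := none
[5] grasp off; pass none
[6] wander on (inhibit); wire := none
output none

none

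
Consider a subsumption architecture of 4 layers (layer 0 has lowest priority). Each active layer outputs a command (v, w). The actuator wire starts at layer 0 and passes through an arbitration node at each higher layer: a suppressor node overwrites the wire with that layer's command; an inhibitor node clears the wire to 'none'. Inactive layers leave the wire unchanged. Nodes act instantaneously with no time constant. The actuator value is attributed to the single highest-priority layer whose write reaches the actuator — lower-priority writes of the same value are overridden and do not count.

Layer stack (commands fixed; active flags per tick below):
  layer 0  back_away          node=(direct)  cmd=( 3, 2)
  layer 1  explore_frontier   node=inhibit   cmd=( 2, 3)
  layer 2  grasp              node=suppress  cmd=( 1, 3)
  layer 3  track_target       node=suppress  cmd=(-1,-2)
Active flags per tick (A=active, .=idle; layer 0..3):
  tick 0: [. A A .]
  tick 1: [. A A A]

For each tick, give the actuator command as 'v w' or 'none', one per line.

tick 0:
  layer 0 (back_away) idle — none
  layer 1 (explore_frontier) active — inhibits: none
  layer 2 (grasp) active — suppresses: (1, 3)
  layer 3 (track_target) idle — unchanged: (1, 3)
  → actuator (1, 3)
tick 1:
  layer 0 (back_away) idle — none
  layer 1 (explore_frontier) active — inhibits: none
  layer 2 (grasp) active — suppresses: (1, 3)
  layer 3 (track_target) active — suppresses: (-1, -2)
  → actuator (-1, -2)

1 3
-1 -2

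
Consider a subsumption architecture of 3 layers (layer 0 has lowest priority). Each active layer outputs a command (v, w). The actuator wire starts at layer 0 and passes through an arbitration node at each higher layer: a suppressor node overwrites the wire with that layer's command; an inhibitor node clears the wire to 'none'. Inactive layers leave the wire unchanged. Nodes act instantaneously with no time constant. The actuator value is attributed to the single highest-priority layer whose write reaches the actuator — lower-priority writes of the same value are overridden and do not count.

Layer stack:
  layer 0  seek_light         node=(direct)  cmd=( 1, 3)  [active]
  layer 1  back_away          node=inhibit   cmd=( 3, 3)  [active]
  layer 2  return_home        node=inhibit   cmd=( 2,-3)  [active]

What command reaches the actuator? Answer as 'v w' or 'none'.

L0 seek_light: active, feeds wire = (1, 3)
L1 back_away: active, inhibitor → wire = none
L2 return_home: active, inhibitor → wire = none
actuator = none

none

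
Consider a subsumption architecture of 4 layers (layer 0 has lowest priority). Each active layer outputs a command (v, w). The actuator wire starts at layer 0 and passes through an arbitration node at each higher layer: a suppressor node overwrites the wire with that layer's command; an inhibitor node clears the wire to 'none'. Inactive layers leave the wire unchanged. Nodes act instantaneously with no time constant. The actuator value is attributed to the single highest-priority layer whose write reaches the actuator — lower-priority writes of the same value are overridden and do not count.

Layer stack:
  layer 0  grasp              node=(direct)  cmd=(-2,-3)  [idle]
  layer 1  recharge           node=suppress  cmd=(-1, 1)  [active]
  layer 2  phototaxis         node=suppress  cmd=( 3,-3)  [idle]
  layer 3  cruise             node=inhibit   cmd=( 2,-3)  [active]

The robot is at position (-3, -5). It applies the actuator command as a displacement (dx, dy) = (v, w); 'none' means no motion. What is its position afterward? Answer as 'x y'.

L0 grasp: idle → wire = none
L1 recharge: active, suppressor → wire = (-1, 1)
L2 phototaxis: idle → wire stays (-1, 1)
L3 cruise: active, inhibitor → wire = none
actuator = none
position: (-3, -5) + none = (-3, -5)

-3 -5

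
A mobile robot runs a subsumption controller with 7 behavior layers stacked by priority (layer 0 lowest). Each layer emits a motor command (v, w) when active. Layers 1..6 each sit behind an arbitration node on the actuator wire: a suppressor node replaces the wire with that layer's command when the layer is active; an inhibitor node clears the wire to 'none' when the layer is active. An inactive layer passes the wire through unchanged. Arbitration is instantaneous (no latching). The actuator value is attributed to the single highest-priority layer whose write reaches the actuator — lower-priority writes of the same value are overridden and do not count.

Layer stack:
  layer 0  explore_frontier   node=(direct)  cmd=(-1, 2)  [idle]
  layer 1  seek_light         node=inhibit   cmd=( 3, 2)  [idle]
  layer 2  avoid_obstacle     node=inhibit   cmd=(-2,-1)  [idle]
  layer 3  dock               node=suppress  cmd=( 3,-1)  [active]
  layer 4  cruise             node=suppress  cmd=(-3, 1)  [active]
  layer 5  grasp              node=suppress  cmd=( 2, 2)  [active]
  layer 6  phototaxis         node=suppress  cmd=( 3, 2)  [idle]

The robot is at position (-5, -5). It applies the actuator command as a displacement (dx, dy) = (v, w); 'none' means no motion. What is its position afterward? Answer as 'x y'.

layer 0 (explore_frontier) idle — none
layer 1 (seek_light) idle — unchanged: none
layer 2 (avoid_obstacle) idle — unchanged: none
layer 3 (dock) active — suppresses: (3, -1)
layer 4 (cruise) active — suppresses: (-3, 1)
layer 5 (grasp) active — suppresses: (2, 2)
layer 6 (phototaxis) idle — unchanged: (2, 2)
→ actuator (2, 2)
position: (-5, -5) + (2, 2) = (-3, -3)

-3 -3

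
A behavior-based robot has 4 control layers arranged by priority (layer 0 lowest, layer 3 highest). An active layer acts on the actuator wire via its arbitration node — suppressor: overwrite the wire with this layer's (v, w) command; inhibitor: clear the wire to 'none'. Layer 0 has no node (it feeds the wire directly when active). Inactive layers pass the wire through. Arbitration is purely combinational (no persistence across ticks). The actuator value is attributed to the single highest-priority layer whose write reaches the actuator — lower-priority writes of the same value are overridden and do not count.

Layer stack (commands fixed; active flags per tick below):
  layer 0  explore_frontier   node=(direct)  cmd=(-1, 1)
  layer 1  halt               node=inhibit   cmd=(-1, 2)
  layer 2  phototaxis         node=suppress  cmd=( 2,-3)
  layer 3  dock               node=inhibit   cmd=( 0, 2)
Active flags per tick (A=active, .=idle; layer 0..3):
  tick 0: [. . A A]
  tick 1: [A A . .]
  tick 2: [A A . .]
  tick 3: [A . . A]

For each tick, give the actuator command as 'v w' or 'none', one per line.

none
none
none
none

tick 0:
  layer 0 (explore_frontier) idle — none
  layer 1 (halt) idle — unchanged: none
  layer 2 (phototaxis) active — suppresses: (2, -3)
  layer 3 (dock) active — inhibits: none
  → actuator none
tick 1:
  layer 0 (explore_frontier) active — direct: (-1, 1)
  layer 1 (halt) active — inhibits: none
  layer 2 (phototaxis) idle — unchanged: none
  layer 3 (dock) idle — unchanged: none
  → actuator none
tick 2:
  layer 0 (explore_frontier) active — direct: (-1, 1)
  layer 1 (halt) active — inhibits: none
  layer 2 (phototaxis) idle — unchanged: none
  layer 3 (dock) idle — unchanged: none
  → actuator none
tick 3:
  layer 0 (explore_frontier) active — direct: (-1, 1)
  layer 1 (halt) idle — unchanged: (-1, 1)
  layer 2 (phototaxis) idle — unchanged: (-1, 1)
  layer 3 (dock) active — inhibits: none
  → actuator none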